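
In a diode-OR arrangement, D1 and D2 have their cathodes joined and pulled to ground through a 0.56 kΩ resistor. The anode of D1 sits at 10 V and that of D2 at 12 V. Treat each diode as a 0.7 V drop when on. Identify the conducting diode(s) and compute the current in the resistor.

Only D2 conducts; I_R ≈ 20 mA

Assume both conduct. Then node N would need to be at both 10−0.7 = 9.3 V and 12−0.7 = 11.3 V, which is impossible.
Assume only D2 conducts: V_N = 12 − 0.7 = 11.3 V, so I_R = 11.3/0.56 = 20.2 mA.
Check D1: its anode-to-cathode voltage is 10 − 11.3 = -1.3 V < 0.7 V, so it is off. The assumption is consistent.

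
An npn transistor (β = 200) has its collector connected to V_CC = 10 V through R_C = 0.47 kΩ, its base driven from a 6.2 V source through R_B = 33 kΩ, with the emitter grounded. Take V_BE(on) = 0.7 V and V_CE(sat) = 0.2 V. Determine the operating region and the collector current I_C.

Assume active: I_B = (6.2 − 0.7)/33 = 0.167 mA, giving I_C = β·I_B = 33.3 mA.
But then V_CE = 10 − 33.3×0.47 = -5.67 V < V_CE(sat) = 0.2 V — impossible in the active region.
So the transistor is saturated. With V_CE = 0.2 V, I_C = (V_CC − 0.2)/R_C = 9.8/0.47 = 20.9 mA.
Check: β·I_B = 33.3 mA > I_C = 20.9 mA, confirming saturation.

saturation; I_C ≈ 21 mA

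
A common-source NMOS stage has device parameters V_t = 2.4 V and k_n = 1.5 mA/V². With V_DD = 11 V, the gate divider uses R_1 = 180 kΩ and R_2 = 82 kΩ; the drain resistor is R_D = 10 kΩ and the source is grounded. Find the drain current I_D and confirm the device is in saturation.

V_G = V_DD·R_2/(R_1+R_2) = 11×82/262 = 3.44 V. With the source grounded, V_GS = V_G = 3.44 V.
Assume saturation: I_D = (k_n/2)(V_GS − V_t)² = (1.5/2)×(3.44 − 2.4)² = 0.75×1.04² = 0.815 mA.
V_DS = V_DD − I_D·R_D = 11 − 0.815×10 = 2.85 V.
Saturation requires V_DS ≥ V_GS − V_t = 1.04 V; 2.85 ≥ 1.04 ✓.

I_D ≈ 0.82 mA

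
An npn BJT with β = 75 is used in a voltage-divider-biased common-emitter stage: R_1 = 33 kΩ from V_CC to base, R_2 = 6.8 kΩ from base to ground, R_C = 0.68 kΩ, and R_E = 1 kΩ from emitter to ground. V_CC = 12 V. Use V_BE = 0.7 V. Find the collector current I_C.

I_C ≈ 1.2 mA

Thevenize the base divider: V_Th = V_CC·R_2/(R_1+R_2) = 12×6.8/39.8 = 2.05 V, R_Th = R_1‖R_2 = 5.64 kΩ.
Base-emitter loop: V_Th = I_B·R_Th + V_BE + (β+1)I_B·R_E, so I_B = (2.05 − 0.7) / (5.64 + 76×1) = 0.0165 mA.
I_C = β·I_B = 75×0.0165 = 1.24 mA, and I_E = (β+1)I_B = 1.26 mA.
V_CE = V_CC − I_C·R_C − I_E·R_E = 12 − 1.24×0.68 − 1.26×1 = 9.9 V.
V_CE = 9.9 V > 0.2 V confirms active-region operation.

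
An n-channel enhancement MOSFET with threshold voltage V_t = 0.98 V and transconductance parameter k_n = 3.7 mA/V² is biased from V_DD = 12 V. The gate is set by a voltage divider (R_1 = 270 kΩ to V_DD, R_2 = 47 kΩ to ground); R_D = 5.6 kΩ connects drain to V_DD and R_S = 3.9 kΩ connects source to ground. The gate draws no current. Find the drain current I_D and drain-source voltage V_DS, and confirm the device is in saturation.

V_G = V_DD·R_2/(R_1+R_2) = 12×47/317 = 1.78 V.
Assume saturation: I_D = (k_n/2)(V_GS − V_t)² with V_GS = V_G − I_D·R_S = 1.78 − 3.9·I_D.
Substituting gives 28.1·I_D² − 12.5·I_D + 1.18 = 0, with roots I_D = 0.136 or 0.31 mA.
The root I_D = 0.31 mA gives V_GS = 0.571 V ≤ V_t, so take I_D = 0.136 mA.
Then V_GS = 1.25 V and V_DS = V_DD − I_D(R_D+R_S) = 12 − 0.136×9.5 = 10.7 V.
Saturation requires V_DS ≥ V_GS − V_t = 0.271 V; 10.7 ≥ 0.271 ✓.

I_D ≈ 0.14 mA, V_DS ≈ 11 V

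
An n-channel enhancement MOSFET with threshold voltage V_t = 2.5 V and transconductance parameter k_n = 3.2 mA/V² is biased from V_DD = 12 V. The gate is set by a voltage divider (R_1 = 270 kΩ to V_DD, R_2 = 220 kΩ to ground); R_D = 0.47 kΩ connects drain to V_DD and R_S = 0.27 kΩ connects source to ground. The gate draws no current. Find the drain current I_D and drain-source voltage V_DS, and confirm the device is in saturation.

I_D ≈ 4.5 mA, V_DS ≈ 8.7 V

V_G = V_DD·R_2/(R_1+R_2) = 12×220/490 = 5.39 V.
Assume saturation: I_D = (k_n/2)(V_GS − V_t)² with V_GS = V_G − I_D·R_S = 5.39 − 0.27·I_D.
Substituting gives 0.117·I_D² − 3.5·I_D + 13.3 = 0, with roots I_D = 4.49 or 25.5 mA.
The root I_D = 25.5 mA gives V_GS = -1.49 V ≤ V_t, so take I_D = 4.49 mA.
Then V_GS = 4.18 V and V_DS = V_DD − I_D(R_D+R_S) = 12 − 4.49×0.74 = 8.68 V.
Saturation requires V_DS ≥ V_GS − V_t = 1.68 V; 8.68 ≥ 1.68 ✓.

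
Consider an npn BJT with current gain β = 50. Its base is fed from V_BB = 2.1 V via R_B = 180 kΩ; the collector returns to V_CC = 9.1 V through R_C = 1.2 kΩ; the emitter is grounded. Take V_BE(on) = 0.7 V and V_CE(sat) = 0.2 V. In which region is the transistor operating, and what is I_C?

active; I_C ≈ 0.39 mA

Assume active. Base-emitter loop: I_B = (V_BB − V_BE)/R_B = (2.1 − 0.7)/180 = 0.00778 mA.
I_C = β·I_B = 50×0.00778 = 0.389 mA.
V_CE = V_CC − I_C·R_C = 9.1 − 0.389×1.2 = 8.63 V > V_CE(sat), so the active-region assumption holds.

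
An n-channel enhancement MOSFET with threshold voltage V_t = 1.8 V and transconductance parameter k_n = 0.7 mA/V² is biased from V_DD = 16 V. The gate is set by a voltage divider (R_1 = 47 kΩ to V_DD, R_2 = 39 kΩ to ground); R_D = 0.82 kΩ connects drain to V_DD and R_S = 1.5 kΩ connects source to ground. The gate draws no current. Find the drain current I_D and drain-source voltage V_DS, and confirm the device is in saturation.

V_G = V_DD·R_2/(R_1+R_2) = 16×39/86 = 7.26 V.
Assume saturation: I_D = (k_n/2)(V_GS − V_t)² with V_GS = V_G − I_D·R_S = 7.26 − 1.5·I_D.
Substituting gives 0.787·I_D² − 6.73·I_D + 10.4 = 0, with roots I_D = 2.03 or 6.51 mA.
The root I_D = 6.51 mA gives V_GS = -2.51 V ≤ V_t, so take I_D = 2.03 mA.
Then V_GS = 4.21 V and V_DS = V_DD − I_D(R_D+R_S) = 16 − 2.03×2.32 = 11.3 V.
Saturation requires V_DS ≥ V_GS − V_t = 2.41 V; 11.3 ≥ 2.41 ✓.

I_D ≈ 2 mA, V_DS ≈ 11 V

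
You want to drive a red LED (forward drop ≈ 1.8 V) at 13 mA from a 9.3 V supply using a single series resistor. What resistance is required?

R ≈ 0.58 kΩ

The resistor drops V_S − V_D = 9.3 − 1.8 = 7.5 V at 13 mA.
R = 7.5 V / 13 mA = 0.577 kΩ.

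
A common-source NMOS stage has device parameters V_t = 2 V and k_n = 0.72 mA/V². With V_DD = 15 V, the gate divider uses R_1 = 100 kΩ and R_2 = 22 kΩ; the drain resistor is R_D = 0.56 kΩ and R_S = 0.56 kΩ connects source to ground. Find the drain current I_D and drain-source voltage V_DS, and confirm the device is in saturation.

I_D ≈ 0.14 mA, V_DS ≈ 15 V

V_G = V_DD·R_2/(R_1+R_2) = 15×22/122 = 2.7 V.
Assume saturation: I_D = (k_n/2)(V_GS − V_t)² with V_GS = V_G − I_D·R_S = 2.7 − 0.56·I_D.
Substituting gives 0.113·I_D² − 1.28·I_D + 0.179 = 0, with roots I_D = 0.141 or 11.2 mA.
The root I_D = 11.2 mA gives V_GS = -3.59 V ≤ V_t, so take I_D = 0.141 mA.
Then V_GS = 2.63 V and V_DS = V_DD − I_D(R_D+R_S) = 15 − 0.141×1.12 = 14.8 V.
Saturation requires V_DS ≥ V_GS − V_t = 0.626 V; 14.8 ≥ 0.626 ✓.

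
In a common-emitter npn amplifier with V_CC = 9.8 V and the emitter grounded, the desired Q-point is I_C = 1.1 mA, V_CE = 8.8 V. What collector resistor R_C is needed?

R_C ≈ 0.91 kΩ

Collector loop: V_CC = I_C·R_C + V_CE.
R_C = (V_CC − V_CE)/I_C = (9.8 − 8.8)/1.1 = 0.909 kΩ.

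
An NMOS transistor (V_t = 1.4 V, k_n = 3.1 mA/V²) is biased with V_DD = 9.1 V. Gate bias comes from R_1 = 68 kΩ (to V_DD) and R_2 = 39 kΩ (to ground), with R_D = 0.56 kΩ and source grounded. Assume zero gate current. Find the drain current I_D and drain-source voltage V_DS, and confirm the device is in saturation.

V_G = V_DD·R_2/(R_1+R_2) = 9.1×39/107 = 3.32 V. With the source grounded, V_GS = V_G = 3.32 V.
Assume saturation: I_D = (k_n/2)(V_GS − V_t)² = (3.1/2)×(3.32 − 1.4)² = 1.55×1.92² = 5.7 mA.
V_DS = V_DD − I_D·R_D = 9.1 − 5.7×0.56 = 5.91 V.
Saturation requires V_DS ≥ V_GS − V_t = 1.92 V; 5.91 ≥ 1.92 ✓.

I_D ≈ 5.7 mA, V_DS ≈ 5.9 V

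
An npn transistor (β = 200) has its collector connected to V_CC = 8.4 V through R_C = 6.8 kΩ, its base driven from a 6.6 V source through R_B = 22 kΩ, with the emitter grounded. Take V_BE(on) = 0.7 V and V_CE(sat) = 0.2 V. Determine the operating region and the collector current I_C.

Assume active: I_B = (6.6 − 0.7)/22 = 0.268 mA, giving I_C = β·I_B = 53.6 mA.
But then V_CE = 8.4 − 53.6×6.8 = -356 V < V_CE(sat) = 0.2 V — impossible in the active region.
So the transistor is saturated. With V_CE = 0.2 V, I_C = (V_CC − 0.2)/R_C = 8.2/6.8 = 1.21 mA.
Check: β·I_B = 53.6 mA > I_C = 1.21 mA, confirming saturation.

saturation; I_C ≈ 1.2 mA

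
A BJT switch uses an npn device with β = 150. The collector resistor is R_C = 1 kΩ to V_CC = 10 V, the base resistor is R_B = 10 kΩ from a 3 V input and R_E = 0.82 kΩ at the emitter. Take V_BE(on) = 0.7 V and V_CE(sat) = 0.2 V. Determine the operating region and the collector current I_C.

active; I_C ≈ 2.6 mA

Assume active. Base-emitter loop: I_B = (V_BB − V_BE)/(R_B + (β+1)R_E) = (3 − 0.7)/(10 + 151×0.82) = 0.0172 mA.
I_C = β·I_B = 150×0.0172 = 2.58 mA.
V_CE = V_CC − I_C·R_C − I_E·R_E = 10 − 2.58×1 − 2.6×0.82 = 5.29 V > V_CE(sat), so the active-region assumption holds.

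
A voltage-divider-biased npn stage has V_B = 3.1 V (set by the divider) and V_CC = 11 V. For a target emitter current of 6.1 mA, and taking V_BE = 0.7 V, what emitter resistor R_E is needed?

R_E ≈ 0.39 kΩ

V_E = V_B − V_BE = 3.1 − 0.7 = 2.4 V.
R_E = V_E / I_E = 2.4 / 6.1 = 0.393 kΩ.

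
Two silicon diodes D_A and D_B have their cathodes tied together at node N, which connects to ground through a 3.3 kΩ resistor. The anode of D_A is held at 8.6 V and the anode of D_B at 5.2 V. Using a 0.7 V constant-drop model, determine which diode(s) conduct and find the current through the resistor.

Assume both conduct. Then node N would need to be at both 8.6−0.7 = 7.9 V and 5.2−0.7 = 4.5 V, which is impossible.
Assume only D_A conducts: V_N = 8.6 − 0.7 = 7.9 V, so I_R = 7.9/3.3 = 2.39 mA.
Check D_B: its anode-to-cathode voltage is 5.2 − 7.9 = -2.7 V < 0.7 V, so it is off. The assumption is consistent.

Only D_A conducts; I_R ≈ 2.4 mA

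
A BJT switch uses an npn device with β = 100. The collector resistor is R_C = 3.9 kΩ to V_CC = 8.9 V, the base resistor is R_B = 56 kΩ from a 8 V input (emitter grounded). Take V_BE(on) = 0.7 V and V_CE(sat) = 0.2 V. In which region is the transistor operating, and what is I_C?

saturation; I_C ≈ 2.2 mA

Assume active: I_B = (8 − 0.7)/56 = 0.13 mA, giving I_C = β·I_B = 13 mA.
But then V_CE = 8.9 − 13×3.9 = -41.9 V < V_CE(sat) = 0.2 V — impossible in the active region.
So the transistor is saturated. With V_CE = 0.2 V, I_C = (V_CC − 0.2)/R_C = 8.7/3.9 = 2.23 mA.
Check: β·I_B = 13 mA > I_C = 2.23 mA, confirming saturation.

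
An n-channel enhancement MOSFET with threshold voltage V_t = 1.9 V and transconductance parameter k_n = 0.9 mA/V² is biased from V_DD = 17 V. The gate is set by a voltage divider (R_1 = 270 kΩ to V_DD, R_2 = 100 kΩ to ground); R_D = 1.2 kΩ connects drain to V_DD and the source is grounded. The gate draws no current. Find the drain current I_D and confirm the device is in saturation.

I_D ≈ 3.3 mA

V_G = V_DD·R_2/(R_1+R_2) = 17×100/370 = 4.59 V. With the source grounded, V_GS = V_G = 4.59 V.
Assume saturation: I_D = (k_n/2)(V_GS − V_t)² = (0.9/2)×(4.59 − 1.9)² = 0.45×2.69² = 3.27 mA.
V_DS = V_DD − I_D·R_D = 17 − 3.27×1.2 = 13.1 V.
Saturation requires V_DS ≥ V_GS − V_t = 2.69 V; 13.1 ≥ 2.69 ✓.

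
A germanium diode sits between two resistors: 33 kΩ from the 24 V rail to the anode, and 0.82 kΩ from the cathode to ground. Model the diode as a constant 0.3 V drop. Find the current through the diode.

I ≈ 0.7 mA

The two resistors are in series with the diode, so KVL gives 24 = I·33 + 0.3 + I·0.82.
I = (24 − 0.3) / (33 + 0.82) kΩ = 23.7 / 33.8 = 0.701 mA.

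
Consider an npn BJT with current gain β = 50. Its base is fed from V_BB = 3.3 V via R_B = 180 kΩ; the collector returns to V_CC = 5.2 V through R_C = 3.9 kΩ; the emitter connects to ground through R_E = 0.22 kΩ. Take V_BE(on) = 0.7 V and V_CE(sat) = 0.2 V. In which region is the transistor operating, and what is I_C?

Assume active. Base-emitter loop: I_B = (V_BB − V_BE)/(R_B + (β+1)R_E) = (3.3 − 0.7)/(180 + 51×0.22) = 0.0136 mA.
I_C = β·I_B = 50×0.0136 = 0.68 mA.
V_CE = V_CC − I_C·R_C − I_E·R_E = 5.2 − 0.68×3.9 − 0.693×0.22 = 2.4 V > V_CE(sat), so the active-region assumption holds.

active; I_C ≈ 0.68 mA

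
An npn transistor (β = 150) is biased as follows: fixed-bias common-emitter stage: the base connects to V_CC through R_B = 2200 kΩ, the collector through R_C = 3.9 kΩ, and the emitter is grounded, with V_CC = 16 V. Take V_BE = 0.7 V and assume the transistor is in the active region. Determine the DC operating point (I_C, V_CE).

Base loop: V_CC = I_B·R_B + V_BE, so I_B = (16 − 0.7)/2200 kΩ = 0.00695 mA.
In the active region I_C = β·I_B = 150 × 0.00695 = 1.04 mA.
Collector loop: V_CE = V_CC − I_C·R_C = 16 − 1.04×3.9 = 11.9 V.
Since V_CE = 11.9 V > V_CE(sat) ≈ 0.2 V, the transistor is in the active region as assumed.

I_C ≈ 1 mA, V_CE ≈ 12 V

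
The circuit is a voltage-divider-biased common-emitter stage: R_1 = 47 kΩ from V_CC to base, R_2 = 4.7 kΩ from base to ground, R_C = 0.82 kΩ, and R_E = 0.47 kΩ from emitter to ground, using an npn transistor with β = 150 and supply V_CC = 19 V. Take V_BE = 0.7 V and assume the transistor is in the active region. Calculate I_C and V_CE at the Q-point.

I_C ≈ 2 mA, V_CE ≈ 16 V

Thevenize the base divider: V_Th = V_CC·R_2/(R_1+R_2) = 19×4.7/51.7 = 1.73 V, R_Th = R_1‖R_2 = 4.27 kΩ.
Base-emitter loop: V_Th = I_B·R_Th + V_BE + (β+1)I_B·R_E, so I_B = (1.73 − 0.7) / (4.27 + 151×0.47) = 0.0137 mA.
I_C = β·I_B = 150×0.0137 = 2.05 mA, and I_E = (β+1)I_B = 2.06 mA.
V_CE = V_CC − I_C·R_C − I_E·R_E = 19 − 2.05×0.82 − 2.06×0.47 = 16.4 V.
V_CE = 16.4 V > 0.2 V confirms active-region operation.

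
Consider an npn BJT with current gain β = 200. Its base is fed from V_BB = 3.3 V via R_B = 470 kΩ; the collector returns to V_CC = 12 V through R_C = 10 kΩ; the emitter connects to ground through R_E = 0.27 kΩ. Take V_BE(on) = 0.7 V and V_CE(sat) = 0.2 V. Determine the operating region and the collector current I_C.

Assume active. Base-emitter loop: I_B = (V_BB − V_BE)/(R_B + (β+1)R_E) = (3.3 − 0.7)/(470 + 201×0.27) = 0.00496 mA.
I_C = β·I_B = 200×0.00496 = 0.992 mA.
V_CE = V_CC − I_C·R_C − I_E·R_E = 12 − 0.992×10 − 0.997×0.27 = 1.81 V > V_CE(sat), so the active-region assumption holds.

active; I_C ≈ 0.99 mA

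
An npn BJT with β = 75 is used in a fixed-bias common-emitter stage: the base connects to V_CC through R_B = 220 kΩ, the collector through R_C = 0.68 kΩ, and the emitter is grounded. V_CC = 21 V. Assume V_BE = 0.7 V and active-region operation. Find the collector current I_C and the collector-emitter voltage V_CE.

I_C ≈ 6.9 mA, V_CE ≈ 16 V

Base loop: V_CC = I_B·R_B + V_BE, so I_B = (21 − 0.7)/220 kΩ = 0.0923 mA.
In the active region I_C = β·I_B = 75 × 0.0923 = 6.92 mA.
Collector loop: V_CE = V_CC − I_C·R_C = 21 − 6.92×0.68 = 16.3 V.
Since V_CE = 16.3 V > V_CE(sat) ≈ 0.2 V, the transistor is in the active region as assumed.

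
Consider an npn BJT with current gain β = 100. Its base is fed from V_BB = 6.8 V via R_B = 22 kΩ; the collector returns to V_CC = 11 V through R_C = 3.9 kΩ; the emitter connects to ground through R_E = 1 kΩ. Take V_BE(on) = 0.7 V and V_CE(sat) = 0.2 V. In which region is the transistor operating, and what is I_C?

saturation; I_C ≈ 2.2 mA

Assume active: I_B = (6.8 − 0.7)/(22 + 101×1) = 0.0496 mA, I_C = β·I_B = 4.96 mA.
Then V_CE = 11 − 4.96×3.9 − 5.01×1 = -13.4 V < 0.2 V — the active assumption fails.
Re-solve with V_CE = 0.2 V. KCL at the emitter: V_E/R_E = (V_BB−0.7−V_E)/R_B + (V_CC−0.2−V_E)/R_C, giving V_E = 2.34 V.
I_C = (V_CC − 0.2 − V_E)/R_C = (10.8 − 2.34)/3.9 = 2.17 mA.
Check: I_B = (6.1 − 2.34)/22 = 0.171 mA, and β·I_B = 17.1 mA > I_C, confirming saturation.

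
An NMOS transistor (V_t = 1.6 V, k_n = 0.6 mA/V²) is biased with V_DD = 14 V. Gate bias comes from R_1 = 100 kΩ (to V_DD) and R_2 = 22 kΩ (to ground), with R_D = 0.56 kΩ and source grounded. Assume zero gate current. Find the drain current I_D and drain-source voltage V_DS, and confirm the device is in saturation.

V_G = V_DD·R_2/(R_1+R_2) = 14×22/122 = 2.52 V. With the source grounded, V_GS = V_G = 2.52 V.
Assume saturation: I_D = (k_n/2)(V_GS − V_t)² = (0.6/2)×(2.52 − 1.6)² = 0.3×0.925² = 0.256 mA.
V_DS = V_DD − I_D·R_D = 14 − 0.256×0.56 = 13.9 V.
Saturation requires V_DS ≥ V_GS − V_t = 0.925 V; 13.9 ≥ 0.925 ✓.

I_D ≈ 0.26 mA, V_DS ≈ 14 V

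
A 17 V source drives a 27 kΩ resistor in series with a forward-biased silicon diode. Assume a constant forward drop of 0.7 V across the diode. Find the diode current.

KVL around the loop: 17 = V_D + I·R = 0.7 + I × 27 kΩ.
So I = (17 − 0.7) / 27 kΩ = 16.3 / 27 = 0.604 mA.

I ≈ 0.6 mA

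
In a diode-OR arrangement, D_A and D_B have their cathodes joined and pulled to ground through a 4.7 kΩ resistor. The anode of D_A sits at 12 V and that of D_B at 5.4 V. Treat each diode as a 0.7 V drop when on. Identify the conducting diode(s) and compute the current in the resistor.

Assume both conduct. Then node N would need to be at both 12−0.7 = 11.3 V and 5.4−0.7 = 4.7 V, which is impossible.
Assume only D_A conducts: V_N = 12 − 0.7 = 11.3 V, so I_R = 11.3/4.7 = 2.4 mA.
Check D_B: its anode-to-cathode voltage is 5.4 − 11.3 = -5.9 V < 0.7 V, so it is off. The assumption is consistent.

Only D_A conducts; I_R ≈ 2.4 mA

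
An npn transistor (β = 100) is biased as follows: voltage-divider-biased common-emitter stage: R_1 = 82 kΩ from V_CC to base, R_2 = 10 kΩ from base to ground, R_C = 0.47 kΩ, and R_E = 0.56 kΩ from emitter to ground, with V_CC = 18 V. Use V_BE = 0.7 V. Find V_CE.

Thevenize the base divider: V_Th = V_CC·R_2/(R_1+R_2) = 18×10/92 = 1.96 V, R_Th = R_1‖R_2 = 8.91 kΩ.
Base-emitter loop: V_Th = I_B·R_Th + V_BE + (β+1)I_B·R_E, so I_B = (1.96 − 0.7) / (8.91 + 101×0.56) = 0.0192 mA.
I_C = β·I_B = 100×0.0192 = 1.92 mA, and I_E = (β+1)I_B = 1.94 mA.
V_CE = V_CC − I_C·R_C − I_E·R_E = 18 − 1.92×0.47 − 1.94×0.56 = 16 V.
V_CE = 16 V > 0.2 V confirms active-region operation.

V_CE ≈ 16 V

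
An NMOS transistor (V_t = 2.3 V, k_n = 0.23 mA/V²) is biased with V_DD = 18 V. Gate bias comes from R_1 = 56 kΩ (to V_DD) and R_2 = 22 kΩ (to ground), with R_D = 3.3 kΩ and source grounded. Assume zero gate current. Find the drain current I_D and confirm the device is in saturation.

V_G = V_DD·R_2/(R_1+R_2) = 18×22/78 = 5.08 V. With the source grounded, V_GS = V_G = 5.08 V.
Assume saturation: I_D = (k_n/2)(V_GS − V_t)² = (0.23/2)×(5.08 − 2.3)² = 0.115×2.78² = 0.887 mA.
V_DS = V_DD − I_D·R_D = 18 − 0.887×3.3 = 15.1 V.
Saturation requires V_DS ≥ V_GS − V_t = 2.78 V; 15.1 ≥ 2.78 ✓.

I_D ≈ 0.89 mA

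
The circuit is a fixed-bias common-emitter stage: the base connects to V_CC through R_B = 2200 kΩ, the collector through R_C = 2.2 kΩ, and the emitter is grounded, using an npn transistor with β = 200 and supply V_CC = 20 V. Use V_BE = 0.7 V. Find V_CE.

V_CE ≈ 16 V

Base loop: V_CC = I_B·R_B + V_BE, so I_B = (20 − 0.7)/2200 kΩ = 0.00877 mA.
In the active region I_C = β·I_B = 200 × 0.00877 = 1.75 mA.
Collector loop: V_CE = V_CC − I_C·R_C = 20 − 1.75×2.2 = 16.1 V.
Since V_CE = 16.1 V > V_CE(sat) ≈ 0.2 V, the transistor is in the active region as assumed.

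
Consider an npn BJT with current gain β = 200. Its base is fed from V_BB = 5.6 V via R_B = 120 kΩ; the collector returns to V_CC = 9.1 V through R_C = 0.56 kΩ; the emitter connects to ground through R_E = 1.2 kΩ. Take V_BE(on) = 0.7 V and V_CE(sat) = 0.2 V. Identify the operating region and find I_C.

active; I_C ≈ 2.7 mA

Assume active. Base-emitter loop: I_B = (V_BB − V_BE)/(R_B + (β+1)R_E) = (5.6 − 0.7)/(120 + 201×1.2) = 0.0136 mA.
I_C = β·I_B = 200×0.0136 = 2.71 mA.
V_CE = V_CC − I_C·R_C − I_E·R_E = 9.1 − 2.71×0.56 − 2.73×1.2 = 4.31 V > V_CE(sat), so the active-region assumption holds.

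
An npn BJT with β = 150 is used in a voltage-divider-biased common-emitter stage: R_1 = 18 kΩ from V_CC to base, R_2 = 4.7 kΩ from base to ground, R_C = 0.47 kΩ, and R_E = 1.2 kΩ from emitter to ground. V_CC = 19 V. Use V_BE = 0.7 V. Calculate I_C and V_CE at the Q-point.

Thevenize the base divider: V_Th = V_CC·R_2/(R_1+R_2) = 19×4.7/22.7 = 3.93 V, R_Th = R_1‖R_2 = 3.73 kΩ.
Base-emitter loop: V_Th = I_B·R_Th + V_BE + (β+1)I_B·R_E, so I_B = (3.93 − 0.7) / (3.73 + 151×1.2) = 0.0175 mA.
I_C = β·I_B = 150×0.0175 = 2.62 mA, and I_E = (β+1)I_B = 2.64 mA.
V_CE = V_CC − I_C·R_C − I_E·R_E = 19 − 2.62×0.47 − 2.64×1.2 = 14.6 V.
V_CE = 14.6 V > 0.2 V confirms active-region operation.

I_C ≈ 2.6 mA, V_CE ≈ 15 V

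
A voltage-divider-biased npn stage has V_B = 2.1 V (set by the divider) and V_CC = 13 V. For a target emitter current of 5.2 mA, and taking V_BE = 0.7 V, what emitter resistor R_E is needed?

V_E = V_B − V_BE = 2.1 − 0.7 = 1.4 V.
R_E = V_E / I_E = 1.4 / 5.2 = 0.269 kΩ.

R_E ≈ 0.27 kΩ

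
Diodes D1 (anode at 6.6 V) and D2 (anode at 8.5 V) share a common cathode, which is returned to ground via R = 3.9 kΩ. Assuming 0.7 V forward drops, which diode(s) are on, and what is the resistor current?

Assume both conduct. Then node N would need to be at both 6.6−0.7 = 5.9 V and 8.5−0.7 = 7.8 V, which is impossible.
Assume only D2 conducts: V_N = 8.5 − 0.7 = 7.8 V, so I_R = 7.8/3.9 = 2 mA.
Check D1: its anode-to-cathode voltage is 6.6 − 7.8 = -1.2 V < 0.7 V, so it is off. The assumption is consistent.

Only D2 conducts; I_R ≈ 2 mA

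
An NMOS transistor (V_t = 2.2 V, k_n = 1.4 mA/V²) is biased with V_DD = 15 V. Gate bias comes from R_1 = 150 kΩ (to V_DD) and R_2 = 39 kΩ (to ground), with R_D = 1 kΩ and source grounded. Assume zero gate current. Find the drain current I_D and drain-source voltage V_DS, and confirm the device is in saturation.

V_G = V_DD·R_2/(R_1+R_2) = 15×39/189 = 3.1 V. With the source grounded, V_GS = V_G = 3.1 V.
Assume saturation: I_D = (k_n/2)(V_GS − V_t)² = (1.4/2)×(3.1 − 2.2)² = 0.7×0.895² = 0.561 mA.
V_DS = V_DD − I_D·R_D = 15 − 0.561×1 = 14.4 V.
Saturation requires V_DS ≥ V_GS − V_t = 0.895 V; 14.4 ≥ 0.895 ✓.

I_D ≈ 0.56 mA, V_DS ≈ 14 V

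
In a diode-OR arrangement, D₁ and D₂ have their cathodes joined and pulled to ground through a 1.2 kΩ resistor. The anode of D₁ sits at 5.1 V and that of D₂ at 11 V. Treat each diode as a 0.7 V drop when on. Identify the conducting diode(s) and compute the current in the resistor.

Only D₂ conducts; I_R ≈ 8.6 mA

Assume both conduct. Then node N would need to be at both 5.1−0.7 = 4.4 V and 11−0.7 = 10.3 V, which is impossible.
Assume only D₂ conducts: V_N = 11 − 0.7 = 10.3 V, so I_R = 10.3/1.2 = 8.58 mA.
Check D₁: its anode-to-cathode voltage is 5.1 − 10.3 = -5.2 V < 0.7 V, so it is off. The assumption is consistent.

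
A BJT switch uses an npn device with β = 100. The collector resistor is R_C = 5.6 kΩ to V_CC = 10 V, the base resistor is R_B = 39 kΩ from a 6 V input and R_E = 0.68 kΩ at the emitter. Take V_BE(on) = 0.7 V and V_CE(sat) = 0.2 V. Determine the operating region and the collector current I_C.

saturation; I_C ≈ 1.5 mA

Assume active: I_B = (6 − 0.7)/(39 + 101×0.68) = 0.0492 mA, I_C = β·I_B = 4.92 mA.
Then V_CE = 10 − 4.92×5.6 − 4.97×0.68 = -20.9 V < 0.2 V — the active assumption fails.
Re-solve with V_CE = 0.2 V. KCL at the emitter: V_E/R_E = (V_BB−0.7−V_E)/R_B + (V_CC−0.2−V_E)/R_C, giving V_E = 1.13 V.
I_C = (V_CC − 0.2 − V_E)/R_C = (9.8 − 1.13)/5.6 = 1.55 mA.
Check: I_B = (5.3 − 1.13)/39 = 0.107 mA, and β·I_B = 10.7 mA > I_C, confirming saturation.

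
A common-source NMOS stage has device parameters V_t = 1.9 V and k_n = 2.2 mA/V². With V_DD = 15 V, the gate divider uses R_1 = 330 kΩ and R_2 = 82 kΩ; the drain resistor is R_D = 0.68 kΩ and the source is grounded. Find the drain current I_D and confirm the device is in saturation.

V_G = V_DD·R_2/(R_1+R_2) = 15×82/412 = 2.99 V. With the source grounded, V_GS = V_G = 2.99 V.
Assume saturation: I_D = (k_n/2)(V_GS − V_t)² = (2.2/2)×(2.99 − 1.9)² = 1.1×1.09² = 1.3 mA.
V_DS = V_DD − I_D·R_D = 15 − 1.3×0.68 = 14.1 V.
Saturation requires V_DS ≥ V_GS − V_t = 1.09 V; 14.1 ≥ 1.09 ✓.

I_D ≈ 1.3 mA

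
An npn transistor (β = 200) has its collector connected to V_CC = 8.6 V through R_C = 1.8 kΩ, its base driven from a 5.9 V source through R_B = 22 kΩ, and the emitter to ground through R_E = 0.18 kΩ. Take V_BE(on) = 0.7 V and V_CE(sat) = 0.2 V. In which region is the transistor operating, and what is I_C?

Assume active: I_B = (5.9 − 0.7)/(22 + 201×0.18) = 0.0894 mA, I_C = β·I_B = 17.9 mA.
Then V_CE = 8.6 − 17.9×1.8 − 18×0.18 = -26.8 V < 0.2 V — the active assumption fails.
Re-solve with V_CE = 0.2 V. KCL at the emitter: V_E/R_E = (V_BB−0.7−V_E)/R_B + (V_CC−0.2−V_E)/R_C, giving V_E = 0.796 V.
I_C = (V_CC − 0.2 − V_E)/R_C = (8.4 − 0.796)/1.8 = 4.22 mA.
Check: I_B = (5.2 − 0.796)/22 = 0.2 mA, and β·I_B = 40 mA > I_C, confirming saturation.

saturation; I_C ≈ 4.2 mA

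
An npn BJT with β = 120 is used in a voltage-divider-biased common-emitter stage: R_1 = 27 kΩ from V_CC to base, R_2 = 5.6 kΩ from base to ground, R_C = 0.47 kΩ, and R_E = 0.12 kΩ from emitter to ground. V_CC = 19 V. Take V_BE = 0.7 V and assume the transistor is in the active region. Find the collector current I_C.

I_C ≈ 16 mA

Thevenize the base divider: V_Th = V_CC·R_2/(R_1+R_2) = 19×5.6/32.6 = 3.26 V, R_Th = R_1‖R_2 = 4.64 kΩ.
Base-emitter loop: V_Th = I_B·R_Th + V_BE + (β+1)I_B·R_E, so I_B = (3.26 − 0.7) / (4.64 + 121×0.12) = 0.134 mA.
I_C = β·I_B = 120×0.134 = 16.1 mA, and I_E = (β+1)I_B = 16.2 mA.
V_CE = V_CC − I_C·R_C − I_E·R_E = 19 − 16.1×0.47 − 16.2×0.12 = 9.51 V.
V_CE = 9.51 V > 0.2 V confirms active-region operation.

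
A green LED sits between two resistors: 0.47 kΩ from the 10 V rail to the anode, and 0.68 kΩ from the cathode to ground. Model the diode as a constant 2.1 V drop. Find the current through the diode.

The two resistors are in series with the diode, so KVL gives 10 = I·0.47 + 2.1 + I·0.68.
I = (10 − 2.1) / (0.47 + 0.68) kΩ = 7.9 / 1.15 = 6.87 mA.

I ≈ 6.9 mA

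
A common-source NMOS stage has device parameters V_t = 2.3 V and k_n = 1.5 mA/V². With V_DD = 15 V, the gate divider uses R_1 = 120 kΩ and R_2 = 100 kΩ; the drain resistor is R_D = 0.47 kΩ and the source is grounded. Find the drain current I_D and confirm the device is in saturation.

V_G = V_DD·R_2/(R_1+R_2) = 15×100/220 = 6.82 V. With the source grounded, V_GS = V_G = 6.82 V.
Assume saturation: I_D = (k_n/2)(V_GS − V_t)² = (1.5/2)×(6.82 − 2.3)² = 0.75×4.52² = 15.3 mA.
V_DS = V_DD − I_D·R_D = 15 − 15.3×0.47 = 7.8 V.
Saturation requires V_DS ≥ V_GS − V_t = 4.52 V; 7.8 ≥ 4.52 ✓.

I_D ≈ 15 mA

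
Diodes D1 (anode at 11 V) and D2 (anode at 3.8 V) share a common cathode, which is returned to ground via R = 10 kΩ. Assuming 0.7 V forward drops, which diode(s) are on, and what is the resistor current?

Only D1 conducts; I_R ≈ 1 mA

Assume both conduct. Then node N would need to be at both 11−0.7 = 10.3 V and 3.8−0.7 = 3.1 V, which is impossible.
Assume only D1 conducts: V_N = 11 − 0.7 = 10.3 V, so I_R = 10.3/10 = 1.03 mA.
Check D2: its anode-to-cathode voltage is 3.8 − 10.3 = -6.5 V < 0.7 V, so it is off. The assumption is consistent.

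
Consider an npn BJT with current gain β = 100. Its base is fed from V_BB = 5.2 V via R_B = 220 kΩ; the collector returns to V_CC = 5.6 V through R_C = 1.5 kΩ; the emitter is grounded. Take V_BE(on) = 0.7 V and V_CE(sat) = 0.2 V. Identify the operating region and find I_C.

active; I_C ≈ 2 mA

Assume active. Base-emitter loop: I_B = (V_BB − V_BE)/R_B = (5.2 − 0.7)/220 = 0.0205 mA.
I_C = β·I_B = 100×0.0205 = 2.05 mA.
V_CE = V_CC − I_C·R_C = 5.6 − 2.05×1.5 = 2.53 V > V_CE(sat), so the active-region assumption holds.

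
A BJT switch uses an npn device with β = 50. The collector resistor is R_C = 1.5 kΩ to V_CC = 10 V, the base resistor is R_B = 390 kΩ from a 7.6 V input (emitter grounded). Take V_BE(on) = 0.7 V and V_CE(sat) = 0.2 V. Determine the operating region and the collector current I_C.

Assume active. Base-emitter loop: I_B = (V_BB − V_BE)/R_B = (7.6 − 0.7)/390 = 0.0177 mA.
I_C = β·I_B = 50×0.0177 = 0.885 mA.
V_CE = V_CC − I_C·R_C = 10 − 0.885×1.5 = 8.67 V > V_CE(sat), so the active-region assumption holds.

active; I_C ≈ 0.88 mA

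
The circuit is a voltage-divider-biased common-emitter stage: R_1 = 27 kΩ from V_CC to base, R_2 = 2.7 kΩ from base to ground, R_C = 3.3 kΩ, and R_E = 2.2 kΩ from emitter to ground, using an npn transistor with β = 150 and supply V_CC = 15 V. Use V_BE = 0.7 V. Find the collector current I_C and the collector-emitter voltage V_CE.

I_C ≈ 0.3 mA, V_CE ≈ 13 V

Thevenize the base divider: V_Th = V_CC·R_2/(R_1+R_2) = 15×2.7/29.7 = 1.36 V, R_Th = R_1‖R_2 = 2.45 kΩ.
Base-emitter loop: V_Th = I_B·R_Th + V_BE + (β+1)I_B·R_E, so I_B = (1.36 − 0.7) / (2.45 + 151×2.2) = 0.00198 mA.
I_C = β·I_B = 150×0.00198 = 0.297 mA, and I_E = (β+1)I_B = 0.299 mA.
V_CE = V_CC − I_C·R_C − I_E·R_E = 15 − 0.297×3.3 − 0.299×2.2 = 13.4 V.
V_CE = 13.4 V > 0.2 V confirms active-region operation.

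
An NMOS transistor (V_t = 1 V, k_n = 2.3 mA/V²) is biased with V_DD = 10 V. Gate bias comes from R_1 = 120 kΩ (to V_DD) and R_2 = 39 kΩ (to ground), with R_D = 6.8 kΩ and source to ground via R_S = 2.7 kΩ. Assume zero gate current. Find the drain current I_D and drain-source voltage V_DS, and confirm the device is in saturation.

V_G = V_DD·R_2/(R_1+R_2) = 10×39/159 = 2.45 V.
Assume saturation: I_D = (k_n/2)(V_GS − V_t)² with V_GS = V_G − I_D·R_S = 2.45 − 2.7·I_D.
Substituting gives 8.38·I_D² − 10·I_D + 2.43 = 0, with roots I_D = 0.337 or 0.858 mA.
The root I_D = 0.858 mA gives V_GS = 0.136 V ≤ V_t, so take I_D = 0.337 mA.
Then V_GS = 1.54 V and V_DS = V_DD − I_D(R_D+R_S) = 10 − 0.337×9.5 = 6.79 V.
Saturation requires V_DS ≥ V_GS − V_t = 0.542 V; 6.79 ≥ 0.542 ✓.

I_D ≈ 0.34 mA, V_DS ≈ 6.8 V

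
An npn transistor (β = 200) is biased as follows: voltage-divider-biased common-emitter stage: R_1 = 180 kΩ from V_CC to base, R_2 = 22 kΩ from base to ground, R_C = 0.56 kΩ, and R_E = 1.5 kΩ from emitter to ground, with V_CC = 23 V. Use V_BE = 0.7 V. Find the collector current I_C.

I_C ≈ 1.1 mA

Thevenize the base divider: V_Th = V_CC·R_2/(R_1+R_2) = 23×22/202 = 2.5 V, R_Th = R_1‖R_2 = 19.6 kΩ.
Base-emitter loop: V_Th = I_B·R_Th + V_BE + (β+1)I_B·R_E, so I_B = (2.5 − 0.7) / (19.6 + 201×1.5) = 0.00562 mA.
I_C = β·I_B = 200×0.00562 = 1.12 mA, and I_E = (β+1)I_B = 1.13 mA.
V_CE = V_CC − I_C·R_C − I_E·R_E = 23 − 1.12×0.56 − 1.13×1.5 = 20.7 V.
V_CE = 20.7 V > 0.2 V confirms active-region operation.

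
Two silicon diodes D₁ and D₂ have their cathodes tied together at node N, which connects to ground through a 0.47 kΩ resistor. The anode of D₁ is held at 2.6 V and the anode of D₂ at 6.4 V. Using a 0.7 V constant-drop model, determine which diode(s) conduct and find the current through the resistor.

Only D₂ conducts; I_R ≈ 12 mA

Assume both conduct. Then node N would need to be at both 2.6−0.7 = 1.9 V and 6.4−0.7 = 5.7 V, which is impossible.
Assume only D₂ conducts: V_N = 6.4 − 0.7 = 5.7 V, so I_R = 5.7/0.47 = 12.1 mA.
Check D₁: its anode-to-cathode voltage is 2.6 − 5.7 = -3.1 V < 0.7 V, so it is off. The assumption is consistent.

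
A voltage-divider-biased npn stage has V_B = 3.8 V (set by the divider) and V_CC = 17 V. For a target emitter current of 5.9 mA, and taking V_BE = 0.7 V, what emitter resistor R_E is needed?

R_E ≈ 0.53 kΩ

V_E = V_B − V_BE = 3.8 − 0.7 = 3.1 V.
R_E = V_E / I_E = 3.1 / 5.9 = 0.525 kΩ.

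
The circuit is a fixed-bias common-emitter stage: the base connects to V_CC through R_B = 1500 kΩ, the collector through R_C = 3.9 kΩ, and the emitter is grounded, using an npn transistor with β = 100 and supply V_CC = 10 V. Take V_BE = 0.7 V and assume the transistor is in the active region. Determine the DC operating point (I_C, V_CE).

Base loop: V_CC = I_B·R_B + V_BE, so I_B = (10 − 0.7)/1500 kΩ = 0.0062 mA.
In the active region I_C = β·I_B = 100 × 0.0062 = 0.62 mA.
Collector loop: V_CE = V_CC − I_C·R_C = 10 − 0.62×3.9 = 7.58 V.
Since V_CE = 7.58 V > V_CE(sat) ≈ 0.2 V, the transistor is in the active region as assumed.

I_C ≈ 0.62 mA, V_CE ≈ 7.6 V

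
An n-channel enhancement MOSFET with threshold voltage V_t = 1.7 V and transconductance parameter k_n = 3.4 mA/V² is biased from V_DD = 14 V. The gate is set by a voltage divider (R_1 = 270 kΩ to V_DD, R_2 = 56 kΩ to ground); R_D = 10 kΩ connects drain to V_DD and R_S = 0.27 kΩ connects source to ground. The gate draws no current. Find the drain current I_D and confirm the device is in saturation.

V_G = V_DD·R_2/(R_1+R_2) = 14×56/326 = 2.4 V.
Assume saturation: I_D = (k_n/2)(V_GS − V_t)² with V_GS = V_G − I_D·R_S = 2.4 − 0.27·I_D.
Substituting gives 0.124·I_D² − 1.65·I_D + 0.845 = 0, with roots I_D = 0.534 or 12.8 mA.
The root I_D = 12.8 mA gives V_GS = -1.04 V ≤ V_t, so take I_D = 0.534 mA.
Then V_GS = 2.26 V and V_DS = V_DD − I_D(R_D+R_S) = 14 − 0.534×10.3 = 8.51 V.
Saturation requires V_DS ≥ V_GS − V_t = 0.561 V; 8.51 ≥ 0.561 ✓.

I_D ≈ 0.53 mA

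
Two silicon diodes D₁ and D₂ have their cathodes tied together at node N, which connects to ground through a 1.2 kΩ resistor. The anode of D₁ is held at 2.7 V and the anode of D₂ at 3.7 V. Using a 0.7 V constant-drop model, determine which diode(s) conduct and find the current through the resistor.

Only D₂ conducts; I_R ≈ 2.5 mA

Assume both conduct. Then node N would need to be at both 2.7−0.7 = 2 V and 3.7−0.7 = 3 V, which is impossible.
Assume only D₂ conducts: V_N = 3.7 − 0.7 = 3 V, so I_R = 3/1.2 = 2.5 mA.
Check D₁: its anode-to-cathode voltage is 2.7 − 3 = -0.3 V < 0.7 V, so it is off. The assumption is consistent.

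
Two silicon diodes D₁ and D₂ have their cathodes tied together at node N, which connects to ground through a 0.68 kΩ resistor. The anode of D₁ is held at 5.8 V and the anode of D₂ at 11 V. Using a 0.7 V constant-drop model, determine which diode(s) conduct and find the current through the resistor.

Assume both conduct. Then node N would need to be at both 5.8−0.7 = 5.1 V and 11−0.7 = 10.3 V, which is impossible.
Assume only D₂ conducts: V_N = 11 − 0.7 = 10.3 V, so I_R = 10.3/0.68 = 15.1 mA.
Check D₁: its anode-to-cathode voltage is 5.8 − 10.3 = -4.5 V < 0.7 V, so it is off. The assumption is consistent.

Only D₂ conducts; I_R ≈ 15 mA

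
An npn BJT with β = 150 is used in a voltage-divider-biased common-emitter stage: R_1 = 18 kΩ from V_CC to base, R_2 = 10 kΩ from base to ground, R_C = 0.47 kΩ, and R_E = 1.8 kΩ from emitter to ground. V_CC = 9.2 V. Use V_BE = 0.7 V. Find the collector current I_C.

Thevenize the base divider: V_Th = V_CC·R_2/(R_1+R_2) = 9.2×10/28 = 3.29 V, R_Th = R_1‖R_2 = 6.43 kΩ.
Base-emitter loop: V_Th = I_B·R_Th + V_BE + (β+1)I_B·R_E, so I_B = (3.29 − 0.7) / (6.43 + 151×1.8) = 0.00929 mA.
I_C = β·I_B = 150×0.00929 = 1.39 mA, and I_E = (β+1)I_B = 1.4 mA.
V_CE = V_CC − I_C·R_C − I_E·R_E = 9.2 − 1.39×0.47 − 1.4×1.8 = 6.02 V.
V_CE = 6.02 V > 0.2 V confirms active-region operation.

I_C ≈ 1.4 mA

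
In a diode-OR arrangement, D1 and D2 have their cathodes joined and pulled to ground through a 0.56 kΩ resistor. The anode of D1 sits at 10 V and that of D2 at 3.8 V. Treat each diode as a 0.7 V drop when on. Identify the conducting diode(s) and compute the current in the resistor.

Assume both conduct. Then node N would need to be at both 10−0.7 = 9.3 V and 3.8−0.7 = 3.1 V, which is impossible.
Assume only D1 conducts: V_N = 10 − 0.7 = 9.3 V, so I_R = 9.3/0.56 = 16.6 mA.
Check D2: its anode-to-cathode voltage is 3.8 − 9.3 = -5.5 V < 0.7 V, so it is off. The assumption is consistent.

Only D1 conducts; I_R ≈ 17 mA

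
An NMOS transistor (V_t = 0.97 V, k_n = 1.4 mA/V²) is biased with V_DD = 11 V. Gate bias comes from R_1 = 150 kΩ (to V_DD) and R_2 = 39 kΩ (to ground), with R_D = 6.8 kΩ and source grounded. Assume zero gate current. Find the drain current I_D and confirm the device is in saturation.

I_D ≈ 1.2 mA

V_G = V_DD·R_2/(R_1+R_2) = 11×39/189 = 2.27 V. With the source grounded, V_GS = V_G = 2.27 V.
Assume saturation: I_D = (k_n/2)(V_GS − V_t)² = (1.4/2)×(2.27 − 0.97)² = 0.7×1.3² = 1.18 mA.
V_DS = V_DD − I_D·R_D = 11 − 1.18×6.8 = 2.96 V.
Saturation requires V_DS ≥ V_GS − V_t = 1.3 V; 2.96 ≥ 1.3 ✓.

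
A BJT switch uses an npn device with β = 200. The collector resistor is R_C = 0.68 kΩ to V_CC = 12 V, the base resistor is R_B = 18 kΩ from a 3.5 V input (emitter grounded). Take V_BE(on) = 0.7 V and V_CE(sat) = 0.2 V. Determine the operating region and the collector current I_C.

Assume active: I_B = (3.5 − 0.7)/18 = 0.156 mA, giving I_C = β·I_B = 31.1 mA.
But then V_CE = 12 − 31.1×0.68 = -9.16 V < V_CE(sat) = 0.2 V — impossible in the active region.
So the transistor is saturated. With V_CE = 0.2 V, I_C = (V_CC − 0.2)/R_C = 11.8/0.68 = 17.4 mA.
Check: β·I_B = 31.1 mA > I_C = 17.4 mA, confirming saturation.

saturation; I_C ≈ 17 mA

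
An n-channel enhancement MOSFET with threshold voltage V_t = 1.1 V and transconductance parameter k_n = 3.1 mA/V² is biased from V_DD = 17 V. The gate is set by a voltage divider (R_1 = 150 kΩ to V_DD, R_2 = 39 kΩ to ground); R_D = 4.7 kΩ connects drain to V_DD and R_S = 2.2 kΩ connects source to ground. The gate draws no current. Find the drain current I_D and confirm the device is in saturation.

I_D ≈ 0.77 mA

V_G = V_DD·R_2/(R_1+R_2) = 17×39/189 = 3.51 V.
Assume saturation: I_D = (k_n/2)(V_GS − V_t)² with V_GS = V_G − I_D·R_S = 3.51 − 2.2·I_D.
Substituting gives 7.5·I_D² − 17.4·I_D + 8.99 = 0, with roots I_D = 0.773 or 1.55 mA.
The root I_D = 1.55 mA gives V_GS = 0.1 V ≤ V_t, so take I_D = 0.773 mA.
Then V_GS = 1.81 V and V_DS = V_DD − I_D(R_D+R_S) = 17 − 0.773×6.9 = 11.7 V.
Saturation requires V_DS ≥ V_GS − V_t = 0.706 V; 11.7 ≥ 0.706 ✓.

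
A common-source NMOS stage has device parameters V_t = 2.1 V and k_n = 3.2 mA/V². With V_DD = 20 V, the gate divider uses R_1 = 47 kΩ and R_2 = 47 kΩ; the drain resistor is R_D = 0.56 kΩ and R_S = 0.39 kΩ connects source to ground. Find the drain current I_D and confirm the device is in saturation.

I_D ≈ 13 mA

V_G = V_DD·R_2/(R_1+R_2) = 20×47/94 = 10 V.
Assume saturation: I_D = (k_n/2)(V_GS − V_t)² with V_GS = V_G − I_D·R_S = 10 − 0.39·I_D.
Substituting gives 0.243·I_D² − 10.9·I_D + 99.9 = 0, with roots I_D = 13 or 31.7 mA.
The root I_D = 31.7 mA gives V_GS = -2.35 V ≤ V_t, so take I_D = 13 mA.
Then V_GS = 4.95 V and V_DS = V_DD − I_D(R_D+R_S) = 20 − 13×0.95 = 7.69 V.
Saturation requires V_DS ≥ V_GS − V_t = 2.85 V; 7.69 ≥ 2.85 ✓.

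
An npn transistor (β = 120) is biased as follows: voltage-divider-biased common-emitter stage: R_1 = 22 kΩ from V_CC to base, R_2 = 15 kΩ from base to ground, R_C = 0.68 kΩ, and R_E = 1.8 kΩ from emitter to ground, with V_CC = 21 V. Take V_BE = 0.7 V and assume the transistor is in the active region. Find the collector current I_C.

Thevenize the base divider: V_Th = V_CC·R_2/(R_1+R_2) = 21×15/37 = 8.51 V, R_Th = R_1‖R_2 = 8.92 kΩ.
Base-emitter loop: V_Th = I_B·R_Th + V_BE + (β+1)I_B·R_E, so I_B = (8.51 − 0.7) / (8.92 + 121×1.8) = 0.0345 mA.
I_C = β·I_B = 120×0.0345 = 4.14 mA, and I_E = (β+1)I_B = 4.17 mA.
V_CE = V_CC − I_C·R_C − I_E·R_E = 21 − 4.14×0.68 − 4.17×1.8 = 10.7 V.
V_CE = 10.7 V > 0.2 V confirms active-region operation.

I_C ≈ 4.1 mA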